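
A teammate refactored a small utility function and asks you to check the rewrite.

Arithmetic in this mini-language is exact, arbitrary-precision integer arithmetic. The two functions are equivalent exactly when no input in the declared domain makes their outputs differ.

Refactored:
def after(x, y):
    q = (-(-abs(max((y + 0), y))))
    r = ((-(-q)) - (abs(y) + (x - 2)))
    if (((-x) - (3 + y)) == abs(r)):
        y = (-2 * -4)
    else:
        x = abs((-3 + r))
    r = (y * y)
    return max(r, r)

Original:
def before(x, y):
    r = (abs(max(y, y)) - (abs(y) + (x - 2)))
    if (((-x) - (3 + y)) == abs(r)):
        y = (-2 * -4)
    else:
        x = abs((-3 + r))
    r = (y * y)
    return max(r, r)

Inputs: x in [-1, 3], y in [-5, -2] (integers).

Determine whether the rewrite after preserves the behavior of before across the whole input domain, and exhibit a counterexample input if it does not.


Changes here: constant usage differs; arithmetic usage differs; statement counts differ; local variable names differ; the full 20-point sweep finds no disagreement.
verdict: equivalent


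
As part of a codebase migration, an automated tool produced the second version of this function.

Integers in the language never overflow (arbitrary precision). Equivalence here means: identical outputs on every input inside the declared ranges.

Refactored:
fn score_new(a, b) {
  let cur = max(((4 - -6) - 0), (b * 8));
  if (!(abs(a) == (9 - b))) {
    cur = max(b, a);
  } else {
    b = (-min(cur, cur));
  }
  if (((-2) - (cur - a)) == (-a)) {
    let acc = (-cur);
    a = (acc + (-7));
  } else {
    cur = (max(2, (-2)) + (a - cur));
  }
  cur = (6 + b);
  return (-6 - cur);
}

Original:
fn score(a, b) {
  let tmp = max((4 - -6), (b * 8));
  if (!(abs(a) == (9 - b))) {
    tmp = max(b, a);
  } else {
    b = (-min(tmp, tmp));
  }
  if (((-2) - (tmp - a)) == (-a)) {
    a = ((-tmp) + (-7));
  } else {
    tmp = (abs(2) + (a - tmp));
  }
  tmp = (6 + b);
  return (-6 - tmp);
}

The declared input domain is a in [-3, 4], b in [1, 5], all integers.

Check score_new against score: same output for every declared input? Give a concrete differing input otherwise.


Differences: constant usage differs; also arithmetic usage differs; also statement counts differ; also min/max/abs usage differs; also local variable names differ — yet all 40 inputs agree.
verdict: equivalent


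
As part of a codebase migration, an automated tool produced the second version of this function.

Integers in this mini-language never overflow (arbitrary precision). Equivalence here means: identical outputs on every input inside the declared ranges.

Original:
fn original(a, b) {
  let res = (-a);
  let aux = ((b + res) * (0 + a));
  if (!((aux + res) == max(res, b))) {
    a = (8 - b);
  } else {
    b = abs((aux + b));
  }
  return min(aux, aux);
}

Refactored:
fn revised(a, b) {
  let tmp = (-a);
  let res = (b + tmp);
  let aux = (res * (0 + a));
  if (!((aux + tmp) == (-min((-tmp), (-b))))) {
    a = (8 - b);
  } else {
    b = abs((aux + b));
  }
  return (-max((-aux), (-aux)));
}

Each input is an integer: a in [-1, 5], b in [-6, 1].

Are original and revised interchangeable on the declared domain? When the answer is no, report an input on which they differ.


Behavior is preserved: although local variable names differ, and statement counts differ, the outputs never diverge.
One worked example (a=0, b=-2) — original: res = 0; aux = 0; (!((aux + res) == max(res, b))) -> false; b = 2; return 0; revised: tmp = 0; res = -2; aux = 0; (!((aux + tmp) == (-min((-tmp), (-b))))) -> false; b = 2; return 0; agreement on 0.
An exhaustive pass over the 56 declared inputs shows identical outputs.
verdict: equivalent


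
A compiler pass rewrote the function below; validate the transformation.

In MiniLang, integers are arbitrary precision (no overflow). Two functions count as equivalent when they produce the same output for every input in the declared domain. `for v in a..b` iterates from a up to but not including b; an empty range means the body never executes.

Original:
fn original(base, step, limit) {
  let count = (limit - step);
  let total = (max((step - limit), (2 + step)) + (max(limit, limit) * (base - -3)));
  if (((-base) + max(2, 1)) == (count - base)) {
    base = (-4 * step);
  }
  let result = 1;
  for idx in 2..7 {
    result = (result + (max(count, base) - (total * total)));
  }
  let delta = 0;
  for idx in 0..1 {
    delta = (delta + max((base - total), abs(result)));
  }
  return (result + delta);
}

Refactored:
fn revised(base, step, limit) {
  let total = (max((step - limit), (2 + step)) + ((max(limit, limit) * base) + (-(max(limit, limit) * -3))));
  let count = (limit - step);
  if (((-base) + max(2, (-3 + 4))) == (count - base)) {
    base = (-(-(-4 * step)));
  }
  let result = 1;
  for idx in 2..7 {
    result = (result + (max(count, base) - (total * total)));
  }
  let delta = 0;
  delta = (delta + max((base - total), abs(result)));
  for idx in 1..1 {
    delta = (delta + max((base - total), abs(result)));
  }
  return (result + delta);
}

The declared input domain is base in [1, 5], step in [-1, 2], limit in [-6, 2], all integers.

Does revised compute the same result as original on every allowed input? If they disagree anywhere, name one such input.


This is a faithful refactor — min/max/abs usage differs, arithmetic usage differs, constant usage differs, statement counts differ, loop structure differs, but the computed results match everywhere.
Spot check at base=5, step=1, limit=-3 — original: count := -4 | total := -20 | (((-base) + max(2, 1)) == (count - base)): false | result := 1 | iter idx=2: | result := -394 | iter idx=3: | result := -789 | iter idx=4: | result := -1184 | iter idx=5: | result := -1579 | iter idx=6: | result := -1974 | delta := 0 | iter idx=0: | delta := 1974 | result 0. revised: total := -20 | count := -4 | (((-base) + max(2, (-3 + 4))) == (count - base)): false | result := 1 | iter idx=2: | result := -394 | iter idx=3: | result := -789 | iter idx=4: | result := -1184 | iter idx=5: | result := -1579 | iter idx=6: | result := -1974 | delta := 0 | delta := 1974 | loop over idx: empty range | result 0. Both give 0.
Sweeping the whole domain (180 inputs) finds no disagreement.
verdict: equivalent


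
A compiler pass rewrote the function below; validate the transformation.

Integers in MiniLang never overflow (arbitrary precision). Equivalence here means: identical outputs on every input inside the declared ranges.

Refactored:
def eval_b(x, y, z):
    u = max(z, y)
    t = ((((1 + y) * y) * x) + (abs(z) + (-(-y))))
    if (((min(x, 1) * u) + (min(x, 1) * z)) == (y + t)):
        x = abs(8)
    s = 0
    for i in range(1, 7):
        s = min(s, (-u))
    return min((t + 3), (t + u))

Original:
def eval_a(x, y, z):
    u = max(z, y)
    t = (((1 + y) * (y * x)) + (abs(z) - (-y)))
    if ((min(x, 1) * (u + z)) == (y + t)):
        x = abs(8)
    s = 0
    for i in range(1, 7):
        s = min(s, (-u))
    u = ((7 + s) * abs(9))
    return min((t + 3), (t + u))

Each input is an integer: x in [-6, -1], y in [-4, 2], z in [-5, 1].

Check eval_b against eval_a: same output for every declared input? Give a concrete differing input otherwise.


On input x=-6, y=-4, z=-5, eval_a returns -68 while eval_b returns -75.
verdict: not equivalent; witness: x=-6, y=-4, z=-5


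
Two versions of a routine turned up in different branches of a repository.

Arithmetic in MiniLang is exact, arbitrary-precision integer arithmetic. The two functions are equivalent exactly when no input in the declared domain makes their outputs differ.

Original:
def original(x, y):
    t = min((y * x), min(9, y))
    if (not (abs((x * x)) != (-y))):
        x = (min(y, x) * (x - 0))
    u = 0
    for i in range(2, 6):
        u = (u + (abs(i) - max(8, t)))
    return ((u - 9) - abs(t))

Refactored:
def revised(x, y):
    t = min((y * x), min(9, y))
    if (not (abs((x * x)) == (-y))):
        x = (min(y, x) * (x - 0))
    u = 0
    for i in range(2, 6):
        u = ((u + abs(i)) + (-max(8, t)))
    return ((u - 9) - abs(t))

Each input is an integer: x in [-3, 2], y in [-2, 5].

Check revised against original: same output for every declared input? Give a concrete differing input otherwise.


Equivalent. The one real change (`(abs((x * x)) != (-y))` became `(abs((x * x)) == (-y))`) has no effect anywhere in the declared ranges.
Sweeping the whole domain (48 inputs) finds no disagreement.
Spot check at x=-1, y=4 — original: t = -4; (not (abs((x * x)) != (-y))) -> false; u = 0; [i=2]; u = -6; [i=3]; u = -11; [i=4]; u = -15; [i=5]; u = -18; return -31. revised: t = -4; (not (abs((x * x)) == (-y))) -> true; x = 1; u = 0; [i=2]; u = -6; [i=3]; u = -11; [i=4]; u = -15; [i=5]; u = -18; return -31. Both give -31.
verdict: equivalent


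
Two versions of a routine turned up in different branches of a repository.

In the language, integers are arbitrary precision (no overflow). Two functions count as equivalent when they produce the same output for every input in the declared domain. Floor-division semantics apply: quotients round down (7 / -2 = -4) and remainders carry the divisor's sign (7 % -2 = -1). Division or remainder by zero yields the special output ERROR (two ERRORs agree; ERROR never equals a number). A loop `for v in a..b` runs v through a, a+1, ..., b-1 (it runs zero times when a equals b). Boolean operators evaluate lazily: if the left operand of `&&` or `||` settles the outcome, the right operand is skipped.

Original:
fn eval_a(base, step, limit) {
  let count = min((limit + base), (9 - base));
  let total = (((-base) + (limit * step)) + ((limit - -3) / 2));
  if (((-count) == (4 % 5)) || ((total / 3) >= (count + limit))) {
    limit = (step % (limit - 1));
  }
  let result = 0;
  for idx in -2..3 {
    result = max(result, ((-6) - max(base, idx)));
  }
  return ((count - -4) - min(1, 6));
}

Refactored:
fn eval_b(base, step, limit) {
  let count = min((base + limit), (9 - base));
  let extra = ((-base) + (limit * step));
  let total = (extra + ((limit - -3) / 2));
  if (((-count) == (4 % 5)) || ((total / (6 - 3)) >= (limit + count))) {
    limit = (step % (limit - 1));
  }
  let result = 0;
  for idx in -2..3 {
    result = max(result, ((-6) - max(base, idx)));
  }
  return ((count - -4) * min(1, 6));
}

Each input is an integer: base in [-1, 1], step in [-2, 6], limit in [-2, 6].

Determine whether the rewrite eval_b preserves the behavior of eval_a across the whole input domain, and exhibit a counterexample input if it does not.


Consider the input base=-1, step=-2, limit=-2.
eval_a: count = -3; total = 5; (((-count) == (4 % 5)) || ((total / 3) >= (count + limit))) -> true; limit = -2; result = 0; [idx=-2]; result = 0; [idx=-1]; result = 0; [idx=0]; result = 0; [idx=1]; result = 0; [idx=2]; result = 0; return 0
eval_b: count = -3; extra = 5; total = 5; (((-count) == (4 % 5)) || ((total / (6 - 3)) >= (limit + count))) -> true; limit = -2; result = 0; [idx=-2]; result = 0; [idx=-1]; result = 0; [idx=0]; result = 0; [idx=1]; result = 0; [idx=2]; result = 0; return 1
0 vs 1 — the two versions disagree here.
verdict: not equivalent; witness: base=-1, step=-2, limit=-2


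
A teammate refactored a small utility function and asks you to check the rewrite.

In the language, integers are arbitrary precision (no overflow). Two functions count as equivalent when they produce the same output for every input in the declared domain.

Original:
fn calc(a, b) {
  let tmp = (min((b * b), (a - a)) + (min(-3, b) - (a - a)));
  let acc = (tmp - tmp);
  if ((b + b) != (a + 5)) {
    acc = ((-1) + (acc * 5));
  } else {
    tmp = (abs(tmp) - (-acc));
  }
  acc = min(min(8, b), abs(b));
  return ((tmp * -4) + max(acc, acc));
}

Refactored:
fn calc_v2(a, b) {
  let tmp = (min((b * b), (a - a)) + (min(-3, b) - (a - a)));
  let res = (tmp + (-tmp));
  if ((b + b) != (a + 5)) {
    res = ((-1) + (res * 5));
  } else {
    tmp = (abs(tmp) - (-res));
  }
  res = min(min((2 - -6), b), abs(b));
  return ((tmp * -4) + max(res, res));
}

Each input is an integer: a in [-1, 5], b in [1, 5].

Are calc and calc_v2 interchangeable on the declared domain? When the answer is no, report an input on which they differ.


Differences: constant usage differs; and local variable names differ; and arithmetic usage differs — yet all 35 inputs agree.
verdict: equivalent


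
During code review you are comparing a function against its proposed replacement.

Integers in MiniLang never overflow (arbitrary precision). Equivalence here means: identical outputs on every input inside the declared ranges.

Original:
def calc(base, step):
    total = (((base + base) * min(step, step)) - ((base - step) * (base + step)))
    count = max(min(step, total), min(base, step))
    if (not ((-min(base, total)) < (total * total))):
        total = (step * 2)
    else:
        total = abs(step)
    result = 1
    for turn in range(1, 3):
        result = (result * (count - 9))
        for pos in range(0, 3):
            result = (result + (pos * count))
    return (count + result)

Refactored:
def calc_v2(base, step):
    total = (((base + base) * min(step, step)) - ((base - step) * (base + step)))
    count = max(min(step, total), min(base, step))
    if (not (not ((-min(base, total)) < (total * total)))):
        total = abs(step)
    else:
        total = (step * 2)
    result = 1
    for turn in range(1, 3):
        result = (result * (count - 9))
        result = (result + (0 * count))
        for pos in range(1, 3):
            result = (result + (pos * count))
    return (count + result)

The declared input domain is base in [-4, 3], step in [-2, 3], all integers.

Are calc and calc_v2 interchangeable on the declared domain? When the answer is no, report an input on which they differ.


Behavior is preserved: although boolean connective usage differs, and constant usage differs, and statement counts differ, and arithmetic usage differs, and loop structure differs, the outputs never diverge.
Spot check at base=-4, step=0 — calc: total=-16, then count=-4, then (not ((-min(base, total)) < (total * total))) is false, then total=0, then result=1, then (turn=1), then result=-13, then (pos=0), then result=-13, then (pos=1), then result=-17, then (pos=2), then result=-25, then (turn=2), then result=325, then (pos=0), then result=325, then (pos=1), then result=321, then (pos=2), then result=313, then returns 309. calc_v2: total=-16, then count=-4, then (not (not ((-min(base, total)) < (total * total)))) is true, then total=0, then result=1, then (turn=1), then result=-13, then result=-13, then (pos=1), then result=-17, then (pos=2), then result=-25, then (turn=2), then result=325, then result=325, then (pos=1), then result=321, then (pos=2), then result=313, then returns 309. Both give 309.
Sweeping the whole domain (48 inputs) finds no disagreement.
verdict: equivalent


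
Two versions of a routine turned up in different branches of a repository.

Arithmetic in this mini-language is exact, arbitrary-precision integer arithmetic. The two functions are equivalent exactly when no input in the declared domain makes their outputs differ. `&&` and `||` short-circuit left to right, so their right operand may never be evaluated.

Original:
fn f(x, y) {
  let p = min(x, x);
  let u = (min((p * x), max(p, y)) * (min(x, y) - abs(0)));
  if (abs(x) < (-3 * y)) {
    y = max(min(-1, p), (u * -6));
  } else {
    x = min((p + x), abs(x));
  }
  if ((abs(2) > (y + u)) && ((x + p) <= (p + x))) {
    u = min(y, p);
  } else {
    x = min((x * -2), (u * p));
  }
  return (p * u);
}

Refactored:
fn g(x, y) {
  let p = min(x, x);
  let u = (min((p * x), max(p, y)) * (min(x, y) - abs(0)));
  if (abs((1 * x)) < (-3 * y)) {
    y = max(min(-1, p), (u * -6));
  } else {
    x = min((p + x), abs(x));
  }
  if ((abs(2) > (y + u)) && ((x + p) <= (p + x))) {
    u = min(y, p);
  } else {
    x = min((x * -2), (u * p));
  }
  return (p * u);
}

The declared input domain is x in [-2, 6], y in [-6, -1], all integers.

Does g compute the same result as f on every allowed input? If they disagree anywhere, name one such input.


This is a faithful refactor — constant usage differs; arithmetic usage differs, but the computed results match everywhere.
Tracing x=3, y=-2: f: p := 3 | u := -6 | (abs(x) < (-3 * y)): true | y := 36 | ((abs(2) > (y + u)) && ((x + p) <= (p + x))): false | x := -18 | result -18 | g: p := 3 | u := -6 | (abs((1 * x)) < (-3 * y)): true | y := 36 | ((abs(2) > (y + u)) && ((x + p) <= (p + x))): false | x := -18 | result -18 — matching result -18.
Checked all 54 inputs in the declared domain: the outputs agree on every one.
verdict: equivalent


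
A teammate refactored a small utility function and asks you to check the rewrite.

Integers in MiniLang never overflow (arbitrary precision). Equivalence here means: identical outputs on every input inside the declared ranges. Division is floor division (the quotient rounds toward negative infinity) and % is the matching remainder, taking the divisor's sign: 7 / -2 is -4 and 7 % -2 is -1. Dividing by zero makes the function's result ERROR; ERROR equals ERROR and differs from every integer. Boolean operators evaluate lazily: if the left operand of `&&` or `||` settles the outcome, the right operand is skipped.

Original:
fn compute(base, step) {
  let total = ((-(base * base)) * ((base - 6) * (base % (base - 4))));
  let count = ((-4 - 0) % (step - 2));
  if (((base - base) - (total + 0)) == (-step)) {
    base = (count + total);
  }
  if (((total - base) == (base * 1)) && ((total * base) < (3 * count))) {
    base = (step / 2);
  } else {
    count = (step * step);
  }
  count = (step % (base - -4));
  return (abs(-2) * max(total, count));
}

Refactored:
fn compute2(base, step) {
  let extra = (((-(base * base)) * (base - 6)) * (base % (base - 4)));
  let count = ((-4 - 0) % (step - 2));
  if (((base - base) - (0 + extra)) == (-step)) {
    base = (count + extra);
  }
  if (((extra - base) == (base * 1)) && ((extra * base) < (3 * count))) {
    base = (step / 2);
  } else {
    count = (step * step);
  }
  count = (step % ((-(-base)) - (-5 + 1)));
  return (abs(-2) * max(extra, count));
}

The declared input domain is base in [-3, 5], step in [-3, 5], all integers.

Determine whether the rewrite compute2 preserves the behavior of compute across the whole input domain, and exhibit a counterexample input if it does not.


Equivalent — the differences include local variable names differ, and arithmetic usage differs, and constant usage differs, yet no declared input distinguishes the two.
Tracing base=0, step=-1: compute: total := 0 | count := -1 | (((base - base) - (total + 0)) == (-step)): false | (((total - base) == (base * 1)) && ((total * base) < (3 * count))): false | count := 1 | count := 3 | result 6 | compute2: extra := 0 | count := -1 | (((base - base) - (0 + extra)) == (-step)): false | (((extra - base) == (base * 1)) && ((extra * base) < (3 * count))): false | count := 1 | count := 3 | result 6 — matching result 6.
Sweeping the whole domain (81 inputs) finds no disagreement.
verdict: equivalent


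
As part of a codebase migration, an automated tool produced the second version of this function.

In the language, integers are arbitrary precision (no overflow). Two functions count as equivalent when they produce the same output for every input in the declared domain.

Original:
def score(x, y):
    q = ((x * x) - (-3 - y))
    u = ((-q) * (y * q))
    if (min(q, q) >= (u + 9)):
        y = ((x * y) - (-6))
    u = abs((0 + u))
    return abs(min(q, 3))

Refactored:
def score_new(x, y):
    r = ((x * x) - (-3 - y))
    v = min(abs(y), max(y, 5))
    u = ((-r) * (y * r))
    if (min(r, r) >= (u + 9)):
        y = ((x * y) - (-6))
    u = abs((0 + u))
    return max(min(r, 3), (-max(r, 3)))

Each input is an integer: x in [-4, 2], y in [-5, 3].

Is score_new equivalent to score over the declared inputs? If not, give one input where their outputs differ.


Evaluate both at x=-1, y=-5.
score: q becomes -1; next u becomes 5; next (min(q, q) >= (u + 9)) evaluates to false; next u becomes 5; next final value 1
score_new: r becomes -1; next v becomes 5; next u becomes 5; next (min(r, r) >= (u + 9)) evaluates to false; next u becomes 5; next final value -1
1 != -1, so the rewrite changes behavior.
verdict: not equivalent; witness: x=-1, y=-5


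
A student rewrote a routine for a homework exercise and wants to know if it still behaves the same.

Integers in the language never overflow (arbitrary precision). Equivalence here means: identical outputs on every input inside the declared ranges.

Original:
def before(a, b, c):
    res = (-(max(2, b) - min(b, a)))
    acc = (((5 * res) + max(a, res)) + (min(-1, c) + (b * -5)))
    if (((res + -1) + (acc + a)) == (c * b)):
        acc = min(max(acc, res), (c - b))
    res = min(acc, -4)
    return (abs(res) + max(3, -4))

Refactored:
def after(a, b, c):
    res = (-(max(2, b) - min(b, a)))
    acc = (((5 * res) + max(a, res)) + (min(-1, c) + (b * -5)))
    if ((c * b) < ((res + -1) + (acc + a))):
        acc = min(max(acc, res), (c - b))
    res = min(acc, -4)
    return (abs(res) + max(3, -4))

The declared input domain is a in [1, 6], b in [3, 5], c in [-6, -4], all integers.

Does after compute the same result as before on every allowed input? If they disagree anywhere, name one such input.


The rewrite breaks on a=3, b=3, c=-6, where the results are 21 and 12.
before: res becomes 0; next acc becomes -18; next (((res + -1) + (acc + a)) == (c * b)) evaluates to false; next res becomes -18; next final value 21
after: res becomes 0; next acc becomes -18; next ((c * b) < ((res + -1) + (acc + a))) evaluates to true; next acc becomes -9; next res becomes -9; next final value 12
verdict: not equivalent; witness: a=3, b=3, c=-6


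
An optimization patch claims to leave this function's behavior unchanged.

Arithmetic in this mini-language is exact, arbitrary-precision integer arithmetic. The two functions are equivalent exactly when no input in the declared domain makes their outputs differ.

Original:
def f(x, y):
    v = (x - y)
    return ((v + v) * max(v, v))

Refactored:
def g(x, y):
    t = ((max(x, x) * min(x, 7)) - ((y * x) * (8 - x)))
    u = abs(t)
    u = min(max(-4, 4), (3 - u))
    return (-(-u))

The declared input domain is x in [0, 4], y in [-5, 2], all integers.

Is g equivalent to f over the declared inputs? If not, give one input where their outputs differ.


At x=0, y=-5: f gives 50, g gives 3.
verdict: not equivalent; witness: x=0, y=-5


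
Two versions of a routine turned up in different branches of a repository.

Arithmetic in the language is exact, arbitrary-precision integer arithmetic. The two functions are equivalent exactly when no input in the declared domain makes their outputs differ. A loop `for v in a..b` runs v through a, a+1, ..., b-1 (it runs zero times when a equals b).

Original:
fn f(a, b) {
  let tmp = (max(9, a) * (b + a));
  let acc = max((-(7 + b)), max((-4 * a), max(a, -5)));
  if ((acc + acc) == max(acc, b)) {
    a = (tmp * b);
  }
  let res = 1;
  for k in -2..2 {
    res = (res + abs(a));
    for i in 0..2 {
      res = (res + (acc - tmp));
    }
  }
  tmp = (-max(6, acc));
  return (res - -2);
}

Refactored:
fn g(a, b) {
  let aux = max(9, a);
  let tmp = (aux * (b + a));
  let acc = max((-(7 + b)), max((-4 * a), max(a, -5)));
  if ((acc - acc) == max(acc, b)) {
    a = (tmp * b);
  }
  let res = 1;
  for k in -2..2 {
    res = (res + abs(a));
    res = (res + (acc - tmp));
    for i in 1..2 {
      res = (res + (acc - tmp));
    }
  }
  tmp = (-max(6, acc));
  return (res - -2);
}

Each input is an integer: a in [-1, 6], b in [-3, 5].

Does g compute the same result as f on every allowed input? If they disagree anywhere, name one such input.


Try a=1, b=2.
f: tmp becomes 27; next acc becomes 1; next ((acc + acc) == max(acc, b)) evaluates to true; next a becomes 54; next res becomes 1; next at k=-2:; next res becomes 55; next at i=0:; next res becomes 29; next at i=1:; next res becomes 3; next at k=-1:; next res becomes 57; next at i=0:; next res becomes 31; next at i=1:; next res becomes 5; next at k=0:; next res becomes 59; next at i=0:; next res becomes 33; next at i=1:; next res becomes 7; next at k=1:; next res becomes 61; next at i=0:; next res becomes 35; next at i=1:; next res becomes 9; next tmp becomes -6; next final value 11
g: aux becomes 9; next tmp becomes 27; next acc becomes 1; next ((acc - acc) == max(acc, b)) evaluates to false; next res becomes 1; next at k=-2:; next res becomes 2; next res becomes -24; next at i=1:; next res becomes -50; next at k=-1:; next res becomes -49; next res becomes -75; next at i=1:; next res becomes -101; next at k=0:; next res becomes -100; next res becomes -126; next at i=1:; next res becomes -152; next at k=1:; next res becomes -151; next res becomes -177; next at i=1:; next res becomes -203; next tmp becomes -6; next final value -201
11 vs -201 — the two versions disagree here.
verdict: not equivalent; witness: a=1, b=2


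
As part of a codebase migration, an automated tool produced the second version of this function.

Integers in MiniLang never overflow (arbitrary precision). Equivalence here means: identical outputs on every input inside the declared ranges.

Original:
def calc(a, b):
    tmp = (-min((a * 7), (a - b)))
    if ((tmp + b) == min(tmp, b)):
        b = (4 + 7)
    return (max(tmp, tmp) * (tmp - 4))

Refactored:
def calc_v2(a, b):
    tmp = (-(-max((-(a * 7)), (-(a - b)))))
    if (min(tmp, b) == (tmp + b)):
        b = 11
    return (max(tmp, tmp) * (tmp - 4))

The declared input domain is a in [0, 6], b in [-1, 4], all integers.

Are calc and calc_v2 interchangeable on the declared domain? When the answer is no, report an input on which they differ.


This is a faithful refactor — min/max/abs usage differs, plus arithmetic usage differs, plus constant usage differs, but the computed results match everywhere.
As a probe, take a=1, b=0: calc runs tmp becomes -1; next ((tmp + b) == min(tmp, b)) evaluates to true; next b becomes 11; next final value 5; calc_v2 runs tmp becomes -1; next (min(tmp, b) == (tmp + b)) evaluates to true; next b becomes 11; next final value 5; both end at 5.
Every one of the 42 inputs gives matching results.
verdict: equivalent


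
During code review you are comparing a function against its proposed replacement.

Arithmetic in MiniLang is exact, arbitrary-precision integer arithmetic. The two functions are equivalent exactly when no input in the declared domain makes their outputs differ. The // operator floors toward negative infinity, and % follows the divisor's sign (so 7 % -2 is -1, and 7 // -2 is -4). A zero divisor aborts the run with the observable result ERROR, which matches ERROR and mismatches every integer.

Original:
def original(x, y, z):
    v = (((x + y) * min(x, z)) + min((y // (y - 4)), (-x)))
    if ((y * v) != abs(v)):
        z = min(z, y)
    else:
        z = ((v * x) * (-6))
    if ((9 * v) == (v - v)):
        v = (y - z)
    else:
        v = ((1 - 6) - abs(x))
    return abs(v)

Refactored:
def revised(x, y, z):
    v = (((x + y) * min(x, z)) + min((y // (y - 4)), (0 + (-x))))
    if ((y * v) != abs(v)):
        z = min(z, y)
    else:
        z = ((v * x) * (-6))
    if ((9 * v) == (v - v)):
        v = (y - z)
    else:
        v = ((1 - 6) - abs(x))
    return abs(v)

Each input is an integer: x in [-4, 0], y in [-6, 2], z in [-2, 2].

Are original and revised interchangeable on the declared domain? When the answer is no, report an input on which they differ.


Changes here: arithmetic usage differs, plus constant usage differs; the full 225-point sweep finds no disagreement.
verdict: equivalent


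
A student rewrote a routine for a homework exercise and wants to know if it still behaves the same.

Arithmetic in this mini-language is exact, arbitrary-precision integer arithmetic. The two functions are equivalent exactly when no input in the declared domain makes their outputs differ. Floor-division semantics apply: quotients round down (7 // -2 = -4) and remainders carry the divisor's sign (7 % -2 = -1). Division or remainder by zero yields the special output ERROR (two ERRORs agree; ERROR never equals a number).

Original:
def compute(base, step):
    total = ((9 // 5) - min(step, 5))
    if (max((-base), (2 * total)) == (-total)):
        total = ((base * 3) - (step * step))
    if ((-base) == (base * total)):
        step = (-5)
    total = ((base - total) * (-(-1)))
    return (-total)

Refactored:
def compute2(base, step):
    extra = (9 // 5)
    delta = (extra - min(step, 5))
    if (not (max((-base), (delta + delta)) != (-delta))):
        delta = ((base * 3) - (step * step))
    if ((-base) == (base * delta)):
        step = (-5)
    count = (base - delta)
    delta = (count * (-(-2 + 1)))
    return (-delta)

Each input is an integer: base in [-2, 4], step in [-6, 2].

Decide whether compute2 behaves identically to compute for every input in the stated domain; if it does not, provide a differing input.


Equivalent — the differences include local variable names differ; and statement counts differ; and comparison usage differs; and constant usage differs; and boolean connective usage differs; and arithmetic usage differs, yet no declared input distinguishes the two.
As a probe, take base=-1, step=-3: compute runs total=4, then (max((-base), (2 * total)) == (-total)) is false, then ((-base) == (base * total)) is false, then total=-5, then returns 5; compute2 runs extra=1, then delta=4, then (not (max((-base), (delta + delta)) != (-delta))) is false, then ((-base) == (base * delta)) is false, then count=-5, then delta=-5, then returns 5; both end at 5.
Checked all 63 inputs in the declared domain: the outputs agree on every one.
verdict: equivalent


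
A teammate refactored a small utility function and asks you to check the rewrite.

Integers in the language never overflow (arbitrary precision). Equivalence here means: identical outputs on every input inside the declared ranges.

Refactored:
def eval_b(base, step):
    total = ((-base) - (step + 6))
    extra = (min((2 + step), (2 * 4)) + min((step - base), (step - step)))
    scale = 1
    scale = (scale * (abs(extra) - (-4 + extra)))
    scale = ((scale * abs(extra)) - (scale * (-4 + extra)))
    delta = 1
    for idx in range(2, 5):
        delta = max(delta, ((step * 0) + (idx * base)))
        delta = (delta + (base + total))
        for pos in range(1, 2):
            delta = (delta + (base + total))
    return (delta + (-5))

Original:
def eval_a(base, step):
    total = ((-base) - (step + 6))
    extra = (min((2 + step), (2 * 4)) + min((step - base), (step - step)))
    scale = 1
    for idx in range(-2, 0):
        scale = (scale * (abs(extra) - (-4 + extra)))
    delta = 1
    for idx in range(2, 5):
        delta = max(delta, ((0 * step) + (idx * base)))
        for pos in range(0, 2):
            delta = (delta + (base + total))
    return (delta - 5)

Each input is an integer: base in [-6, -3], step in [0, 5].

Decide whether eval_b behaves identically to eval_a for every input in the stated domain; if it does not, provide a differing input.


Behavior is preserved: although min/max/abs usage differs, and loop structure differs, and arithmetic usage differs, and constant usage differs, and statement counts differ, the outputs never diverge.
As a probe, take base=-3, step=3: eval_a runs total becomes -6; next extra becomes 5; next scale becomes 1; next at idx=-2:; next scale becomes 4; next at idx=-1:; next scale becomes 16; next delta becomes 1; next at idx=2:; next delta becomes 1; next at pos=0:; next delta becomes -8; next at pos=1:; next delta becomes -17; next at idx=3:; next delta becomes -9; next at pos=0:; next delta becomes -18; next at pos=1:; next delta becomes -27; next at idx=4:; next delta becomes -12; next at pos=0:; next delta becomes -21; next at pos=1:; next delta becomes -30; next final value -35; eval_b runs total becomes -6; next extra becomes 5; next scale becomes 1; next scale becomes 4; next scale becomes 16; next delta becomes 1; next at idx=2:; next delta becomes 1; next delta becomes -8; next at pos=1:; next delta becomes -17; next at idx=3:; next delta becomes -9; next delta becomes -18; next at pos=1:; next delta becomes -27; next at idx=4:; next delta becomes -12; next delta becomes -21; next at pos=1:; next delta becomes -30; next final value -35; both end at -35.
Across all 24 domain points the two functions coincide.
verdict: equivalent


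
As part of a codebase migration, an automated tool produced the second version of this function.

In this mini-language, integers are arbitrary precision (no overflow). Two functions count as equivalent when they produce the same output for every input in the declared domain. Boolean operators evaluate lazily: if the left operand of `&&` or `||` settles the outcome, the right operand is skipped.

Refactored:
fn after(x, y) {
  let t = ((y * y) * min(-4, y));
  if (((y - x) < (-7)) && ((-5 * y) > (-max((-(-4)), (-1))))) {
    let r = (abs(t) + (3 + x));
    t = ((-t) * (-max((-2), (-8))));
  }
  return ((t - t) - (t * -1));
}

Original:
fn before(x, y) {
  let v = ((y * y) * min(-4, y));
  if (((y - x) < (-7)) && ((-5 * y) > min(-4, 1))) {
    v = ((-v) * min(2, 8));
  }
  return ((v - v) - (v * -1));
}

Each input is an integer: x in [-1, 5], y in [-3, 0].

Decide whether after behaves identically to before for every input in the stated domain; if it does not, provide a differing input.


Although min/max/abs usage differs; and local variable names differ; and statement counts differ; and arithmetic usage differs; and constant usage differs, 28/28 inputs agree.
verdict: equivalent


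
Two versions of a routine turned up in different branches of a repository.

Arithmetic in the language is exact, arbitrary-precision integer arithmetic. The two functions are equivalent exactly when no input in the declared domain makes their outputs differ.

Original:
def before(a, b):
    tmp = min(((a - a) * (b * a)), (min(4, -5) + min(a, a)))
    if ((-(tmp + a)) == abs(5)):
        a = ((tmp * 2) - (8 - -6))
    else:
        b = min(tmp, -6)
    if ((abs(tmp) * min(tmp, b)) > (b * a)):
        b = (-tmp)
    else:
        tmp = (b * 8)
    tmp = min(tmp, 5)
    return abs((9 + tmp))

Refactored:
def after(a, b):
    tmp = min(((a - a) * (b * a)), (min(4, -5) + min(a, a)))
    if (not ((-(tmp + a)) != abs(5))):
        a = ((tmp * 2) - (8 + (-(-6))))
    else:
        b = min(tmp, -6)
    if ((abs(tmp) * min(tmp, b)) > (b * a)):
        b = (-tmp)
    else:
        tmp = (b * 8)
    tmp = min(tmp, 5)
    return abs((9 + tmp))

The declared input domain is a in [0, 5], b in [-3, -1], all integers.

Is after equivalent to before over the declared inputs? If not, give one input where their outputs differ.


Differences: arithmetic usage differs; also boolean connective usage differs; also comparison usage differs — yet all 18 inputs agree.
verdict: equivalent


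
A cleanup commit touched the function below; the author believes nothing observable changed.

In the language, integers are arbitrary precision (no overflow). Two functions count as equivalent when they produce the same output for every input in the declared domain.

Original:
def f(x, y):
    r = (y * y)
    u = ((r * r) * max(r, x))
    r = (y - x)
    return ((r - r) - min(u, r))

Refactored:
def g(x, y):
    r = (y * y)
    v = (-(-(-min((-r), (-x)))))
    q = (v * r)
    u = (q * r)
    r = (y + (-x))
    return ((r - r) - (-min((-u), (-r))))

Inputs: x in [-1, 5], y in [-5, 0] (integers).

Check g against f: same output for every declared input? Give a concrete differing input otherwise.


Take x=-1, y=-5.
f: r becomes 25; next u becomes 15625; next r becomes -4; next final value 4
g: r becomes 25; next v becomes 25; next q becomes 625; next u becomes 15625; next r becomes -4; next final value -15625
4 vs -15625 — the two versions disagree here.
verdict: not equivalent; witness: x=-1, y=-5


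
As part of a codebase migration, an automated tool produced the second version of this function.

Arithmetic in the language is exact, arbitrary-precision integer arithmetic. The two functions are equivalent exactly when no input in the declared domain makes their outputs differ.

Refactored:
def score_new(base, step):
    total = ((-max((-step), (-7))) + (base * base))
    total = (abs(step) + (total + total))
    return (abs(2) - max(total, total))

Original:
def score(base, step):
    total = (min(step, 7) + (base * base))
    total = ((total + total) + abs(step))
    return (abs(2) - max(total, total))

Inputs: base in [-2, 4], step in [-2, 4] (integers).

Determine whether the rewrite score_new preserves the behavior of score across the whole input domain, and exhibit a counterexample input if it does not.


The two versions differ — the changes include min/max/abs usage differs.
One worked example (base=2, step=0) — score: total := 4 | total := 8 | result -6; score_new: total := 4 | total := 8 | result -6; agreement on -6.
Across all 49 domain points the two functions coincide.
verdict: equivalent


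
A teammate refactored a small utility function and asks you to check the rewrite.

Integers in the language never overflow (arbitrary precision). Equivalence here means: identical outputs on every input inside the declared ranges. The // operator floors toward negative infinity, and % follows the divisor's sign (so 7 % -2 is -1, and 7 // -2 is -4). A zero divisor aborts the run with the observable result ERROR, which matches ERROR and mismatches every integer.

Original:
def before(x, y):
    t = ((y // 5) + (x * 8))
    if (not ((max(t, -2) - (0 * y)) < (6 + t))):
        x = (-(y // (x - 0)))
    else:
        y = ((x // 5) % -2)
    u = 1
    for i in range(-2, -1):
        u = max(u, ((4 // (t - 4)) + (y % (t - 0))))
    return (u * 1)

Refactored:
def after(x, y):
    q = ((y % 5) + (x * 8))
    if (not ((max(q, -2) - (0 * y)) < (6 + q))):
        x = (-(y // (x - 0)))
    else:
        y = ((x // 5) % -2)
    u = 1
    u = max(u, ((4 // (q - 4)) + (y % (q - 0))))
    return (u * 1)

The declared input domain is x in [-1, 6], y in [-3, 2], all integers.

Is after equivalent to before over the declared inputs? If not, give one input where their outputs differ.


Try x=0, y=-1.
before: t=-1, then (not ((max(t, -2) - (0 * y)) < (6 + t))) is false, then y=0, then u=1, then (i=-2), then u=1, then returns 1
after: q=4, then (not ((max(q, -2) - (0 * y)) < (6 + q))) is false, then y=0, then u=1, then a zero divisor aborts: ERROR
1 != ERROR, so the rewrite changes behavior.
verdict: not equivalent; witness: x=0, y=-1


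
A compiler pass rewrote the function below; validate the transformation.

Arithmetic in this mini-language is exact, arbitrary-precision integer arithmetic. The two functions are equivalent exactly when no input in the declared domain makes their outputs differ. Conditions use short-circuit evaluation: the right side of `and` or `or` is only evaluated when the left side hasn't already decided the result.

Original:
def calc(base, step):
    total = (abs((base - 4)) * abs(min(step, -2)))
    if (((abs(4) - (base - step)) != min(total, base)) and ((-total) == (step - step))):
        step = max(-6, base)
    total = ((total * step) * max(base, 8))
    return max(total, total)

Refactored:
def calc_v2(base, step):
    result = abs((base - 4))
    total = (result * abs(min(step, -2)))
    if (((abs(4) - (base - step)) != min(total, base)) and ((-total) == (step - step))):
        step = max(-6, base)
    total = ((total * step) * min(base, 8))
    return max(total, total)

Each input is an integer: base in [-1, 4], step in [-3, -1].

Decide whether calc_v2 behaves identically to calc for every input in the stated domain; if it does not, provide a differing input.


The rewrite breaks on base=-1, step=-3, where the results are -360 and 45.
calc: total becomes 15; next (((abs(4) - (base - step)) != min(total, base)) and ((-total) == (step - step))) evaluates to false; next total becomes -360; next final value -360
calc_v2: result becomes 5; next total becomes 15; next (((abs(4) - (base - step)) != min(total, base)) and ((-total) == (step - step))) evaluates to false; next total becomes 45; next final value 45
verdict: not equivalent; witness: base=-1, step=-3


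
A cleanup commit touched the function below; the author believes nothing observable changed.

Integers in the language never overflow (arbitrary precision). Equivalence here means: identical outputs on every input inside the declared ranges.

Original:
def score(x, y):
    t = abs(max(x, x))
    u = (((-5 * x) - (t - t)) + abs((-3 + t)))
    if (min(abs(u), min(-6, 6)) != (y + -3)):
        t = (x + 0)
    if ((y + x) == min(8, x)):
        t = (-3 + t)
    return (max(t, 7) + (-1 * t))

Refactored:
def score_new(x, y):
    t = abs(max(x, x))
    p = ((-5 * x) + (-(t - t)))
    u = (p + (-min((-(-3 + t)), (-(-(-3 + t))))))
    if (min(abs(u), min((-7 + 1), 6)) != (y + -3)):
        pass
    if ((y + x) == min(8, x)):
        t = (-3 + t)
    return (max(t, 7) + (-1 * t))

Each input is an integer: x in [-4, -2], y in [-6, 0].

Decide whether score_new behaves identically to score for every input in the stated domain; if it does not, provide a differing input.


There is a counterexample at x=-4, y=-6: 11 on one side, 3 on the other.
score: t=4, then u=21, then (min(abs(u), min(-6, 6)) != (y + -3)) is true, then t=-4, then ((y + x) == min(8, x)) is false, then returns 11
score_new: t=4, then p=20, then u=21, then (min(abs(u), min((-7 + 1), 6)) != (y + -3)) is true, then ((y + x) == min(8, x)) is false, then returns 3
verdict: not equivalent; witness: x=-4, y=-6
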